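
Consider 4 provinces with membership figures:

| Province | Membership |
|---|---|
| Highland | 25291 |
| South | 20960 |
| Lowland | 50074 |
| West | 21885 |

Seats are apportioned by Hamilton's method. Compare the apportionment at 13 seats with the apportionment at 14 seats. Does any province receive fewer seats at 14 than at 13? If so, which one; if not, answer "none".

none

At 13 seats: Highland 3, South 2, Lowland 6, West 2.
At 14 seats: Highland 3, South 2, Lowland 6, West 3.
No province's allocation decreased.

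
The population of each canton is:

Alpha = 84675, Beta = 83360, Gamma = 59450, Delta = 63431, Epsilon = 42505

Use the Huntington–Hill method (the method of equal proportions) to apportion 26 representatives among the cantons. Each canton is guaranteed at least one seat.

Alpha=7, Beta=6, Gamma=5, Delta=5, Epsilon=3

With divisor 12964: modified quotas Alpha 6.532, Beta 6.430, Gamma 4.586, Delta 4.893, Epsilon 3.279.
Geometric-mean thresholds: Alpha √(6·7)=6.481, Beta √(6·7)=6.481, Gamma √(4·5)=4.472, Delta √(4·5)=4.472, Epsilon √(3·4)=3.464.
Each quota rounded against its threshold gives Alpha 7, Beta 6, Gamma 5, Delta 5, Epsilon 3 (total 26).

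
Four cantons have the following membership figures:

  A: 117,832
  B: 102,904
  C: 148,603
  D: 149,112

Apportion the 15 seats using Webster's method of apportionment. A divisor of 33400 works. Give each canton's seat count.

With modified divisor 33400: modified quotas A 3.528, B 3.081, C 4.449, D 4.464.
Rounding to the nearest integer: A 4, B 3, C 4, D 4 (total 15).

A=4; B=3; C=4; D=4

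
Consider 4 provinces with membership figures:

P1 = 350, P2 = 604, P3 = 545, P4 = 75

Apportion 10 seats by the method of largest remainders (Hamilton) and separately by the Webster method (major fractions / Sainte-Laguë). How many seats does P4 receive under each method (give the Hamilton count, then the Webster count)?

Hamilton: P1 2, P2 4, P3 3, P4 1.
Webster: P1 2, P2 4, P3 4, P4 0.
P4 gets 1 under Hamilton and 0 under Webster.

1 and 0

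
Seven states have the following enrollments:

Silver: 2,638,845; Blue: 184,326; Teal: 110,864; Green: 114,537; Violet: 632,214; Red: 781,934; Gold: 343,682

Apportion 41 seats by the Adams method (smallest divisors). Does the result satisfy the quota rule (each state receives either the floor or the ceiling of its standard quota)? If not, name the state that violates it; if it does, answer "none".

Silver

Standard quotas: Silver 22.510, Blue 1.572, Teal 0.946, Green 0.977, Violet 5.393, Red 6.670, Gold 2.932.
Adams allocation: Silver 21, Blue 2, Teal 1, Green 1, Violet 6, Red 7, Gold 3.
Silver has quota 22.510 (lower 22, upper 23) but receives 21 — outside the quota interval.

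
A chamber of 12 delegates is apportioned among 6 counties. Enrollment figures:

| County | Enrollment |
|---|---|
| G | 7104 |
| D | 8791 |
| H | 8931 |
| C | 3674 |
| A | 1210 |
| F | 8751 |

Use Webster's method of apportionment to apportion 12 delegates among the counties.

Standard divisor 38461/12 ≈ 3205.083; standard quotas: G 2.216, D 2.743, H 2.787, C 1.146, A 0.378, F 2.730.
Rounding to the nearest integer gives G 2, D 3, H 3, C 1, A 0, F 3 — total 12, matching the house size, so no adjustment is needed.

G 2, D 3, H 3, C 1, A 0, F 3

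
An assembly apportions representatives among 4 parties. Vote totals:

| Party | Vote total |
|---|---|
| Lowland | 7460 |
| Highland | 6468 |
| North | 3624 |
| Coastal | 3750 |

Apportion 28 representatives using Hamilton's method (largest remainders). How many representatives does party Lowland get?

Total 21302; standard divisor 21302/28 ≈ 760.786.
Standard quotas: Lowland 9.8057, Highland 8.5017, North 4.7635, Coastal 4.9291.
Lower quotas: Lowland 9, Highland 8, North 4, Coastal 4 (sum 25, leaving 3 seats).
Remainders in descending order: Coastal 0.9291, Lowland 0.8057, North 0.7635, Highland 0.5017.
The surplus seats go to Coastal, Lowland, North.
Lowland receives 10.

10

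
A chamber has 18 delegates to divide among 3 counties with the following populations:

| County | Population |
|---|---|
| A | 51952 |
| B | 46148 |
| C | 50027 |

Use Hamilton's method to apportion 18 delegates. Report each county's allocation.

A 6; B 6; C 6

Standard divisor: 148127 ÷ 18 ≈ 8229.278.
Standard quotas: A 6.3131, B 5.6078, C 6.0791.
Lower quotas: A 6, B 5, C 6 (sum 17, leaving 1 seat).
Remainders in descending order: B 0.6078, A 0.3131, C 0.0791.
Largest remainder: B receives the extra seat.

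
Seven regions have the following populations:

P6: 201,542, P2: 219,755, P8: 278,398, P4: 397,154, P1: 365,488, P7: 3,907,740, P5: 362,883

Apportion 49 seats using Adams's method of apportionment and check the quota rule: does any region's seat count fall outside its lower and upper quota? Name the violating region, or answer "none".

P7

Standard quotas: P6 1.723, P2 1.878, P8 2.379, P4 3.395, P1 3.124, P7 33.400, P5 3.102.
Adams allocation: P6 2, P2 2, P8 3, P4 4, P1 3, P7 32, P5 3.
P7 has quota 33.400 (lower 33, upper 34) but receives 32 — outside the quota interval.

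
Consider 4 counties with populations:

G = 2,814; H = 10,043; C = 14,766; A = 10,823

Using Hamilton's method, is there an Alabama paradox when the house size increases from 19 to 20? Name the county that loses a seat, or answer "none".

G

At 19 seats: G 2, H 5, C 7, A 5.
At 20 seats: G 1, H 5, C 8, A 6.
G drops from 2 to 1.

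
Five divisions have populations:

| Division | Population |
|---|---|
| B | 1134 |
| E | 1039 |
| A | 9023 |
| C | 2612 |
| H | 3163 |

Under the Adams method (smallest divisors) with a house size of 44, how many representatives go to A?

23

Standard divisor 16971/44 ≈ 385.705; standard quotas: B 2.940, E 2.694, A 23.394, C 6.772, H 8.201.
Rounding up gives 3, 3, 24, 7, 9 = 46 seats, so the divisor must be adjusted.
With modified divisor 400: modified quotas B 2.835, E 2.598, A 22.558, C 6.530, H 7.907.
Rounding up: B 3, E 3, A 23, C 7, H 8 (total 44).
A receives 23.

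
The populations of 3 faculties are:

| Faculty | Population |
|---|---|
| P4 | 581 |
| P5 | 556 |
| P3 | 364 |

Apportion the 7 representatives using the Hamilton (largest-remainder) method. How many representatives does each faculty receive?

P4=3; P5=2; P3=2

Standard divisor: 1501 ÷ 7 ≈ 214.429.
Standard quotas: P4 2.710, P5 2.593, P3 1.698.
Lower quotas: P4 2, P5 2, P3 1 (sum 5, leaving 2 seats).
Remainders in descending order: P4 0.710, P3 0.698, P5 0.593.
Largest remainders: P4, P3 receive the extra seats.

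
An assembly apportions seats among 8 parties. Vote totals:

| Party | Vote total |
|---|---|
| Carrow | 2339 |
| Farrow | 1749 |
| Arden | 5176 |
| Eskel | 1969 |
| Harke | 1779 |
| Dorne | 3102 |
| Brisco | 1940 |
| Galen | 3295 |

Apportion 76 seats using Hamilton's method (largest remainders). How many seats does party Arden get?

Standard divisor: 21349 ÷ 76 ≈ 280.908.
Standard quotas: Carrow 8.3266, Farrow 6.2262, Arden 18.4260, Eskel 7.0094, Harke 6.3330, Dorne 11.0428, Brisco 6.9062, Galen 11.7298.
Lower quotas: Carrow 8, Farrow 6, Arden 18, Eskel 7, Harke 6, Dorne 11, Brisco 6, Galen 11 (sum 73, leaving 3 seats).
Remainders in descending order: Brisco 0.9062, Galen 0.7298, Arden 0.4260, Harke 0.3330, Carrow 0.3266, Farrow 0.2262, Dorne 0.0428, Eskel 0.0094.
Largest remainders: Brisco, Galen, Arden receive the extra seats.
Arden receives 19.

19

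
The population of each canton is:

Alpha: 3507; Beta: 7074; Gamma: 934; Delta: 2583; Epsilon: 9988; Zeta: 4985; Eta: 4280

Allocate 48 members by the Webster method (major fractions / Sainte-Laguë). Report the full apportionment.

Standard divisor 33351/48 ≈ 694.812; standard quotas: Alpha 5.047, Beta 10.181, Gamma 1.344, Delta 3.718, Epsilon 14.375, Zeta 7.175, Eta 6.160.
Rounding to the nearest integer gives 5, 10, 1, 4, 14, 7, 6 = 47 seats, so the divisor must be adjusted.
With modified divisor 680: modified quotas Alpha 5.157, Beta 10.403, Gamma 1.374, Delta 3.799, Epsilon 14.688, Zeta 7.331, Eta 6.294.
Rounding to the nearest integer: Alpha 5, Beta 10, Gamma 1, Delta 4, Epsilon 15, Zeta 7, Eta 6 (total 48).

Alpha 5; Beta 10; Gamma 1; Delta 4; Epsilon 15; Zeta 7; Eta 6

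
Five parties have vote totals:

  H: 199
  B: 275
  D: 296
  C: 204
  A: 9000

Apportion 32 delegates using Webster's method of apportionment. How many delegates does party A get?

28

Standard divisor 9974/32 ≈ 311.688; standard quotas: H 0.638, B 0.882, D 0.950, C 0.655, A 28.875.
Rounding to the nearest integer gives 1, 1, 1, 1, 29 = 33 seats, so the divisor must be adjusted.
With modified divisor 320: modified quotas H 0.622, B 0.859, D 0.925, C 0.637, A 28.125.
Rounding to the nearest integer: H 1, B 1, D 1, C 1, A 28 (total 32).
A receives 28.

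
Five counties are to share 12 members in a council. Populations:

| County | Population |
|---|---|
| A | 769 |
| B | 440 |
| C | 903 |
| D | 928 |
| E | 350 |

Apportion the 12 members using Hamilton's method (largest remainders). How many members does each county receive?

A=3, B=2, C=3, D=3, E=1

The standard divisor is 3390/12 ≈ 282.5.
Standard quotas: A 2.722, B 1.558, C 3.196, D 3.285, E 1.239.
Lower quotas: A 2, B 1, C 3, D 3, E 1 (sum 10, leaving 2 seats).
Remainders in descending order: A 0.722, B 0.558, D 0.285, E 0.239, C 0.196.
The surplus seats go to A, B.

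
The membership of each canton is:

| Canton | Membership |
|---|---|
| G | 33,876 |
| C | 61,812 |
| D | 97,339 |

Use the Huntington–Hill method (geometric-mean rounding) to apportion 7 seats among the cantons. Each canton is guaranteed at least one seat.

With divisor 26667: modified quotas G 1.270, C 2.318, D 3.650.
Geometric-mean thresholds: G √(1·2)=1.414, C √(2·3)=2.449, D √(3·4)=3.464.
Each quota rounded against its threshold gives G 1, C 2, D 4 (total 7).

G=1, C=2, D=4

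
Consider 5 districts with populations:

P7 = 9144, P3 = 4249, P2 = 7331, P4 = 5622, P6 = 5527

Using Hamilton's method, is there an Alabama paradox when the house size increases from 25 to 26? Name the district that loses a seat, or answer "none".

At 25 seats: P7 7, P3 3, P2 6, P4 5, P6 4.
At 26 seats: P7 7, P3 3, P2 6, P4 5, P6 5.
No district's allocation decreased.

none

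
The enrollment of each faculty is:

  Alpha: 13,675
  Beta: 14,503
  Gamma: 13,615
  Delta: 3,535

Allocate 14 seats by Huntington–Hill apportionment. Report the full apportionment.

Alpha 4; Beta 5; Gamma 4; Delta 1

With divisor 3150: modified quotas Alpha 4.341, Beta 4.604, Gamma 4.322, Delta 1.122.
Geometric-mean thresholds: Alpha √(4·5)=4.472, Beta √(4·5)=4.472, Gamma √(4·5)=4.472, Delta √(1·2)=1.414.
Each quota rounded against its threshold gives Alpha 4, Beta 5, Gamma 4, Delta 1 (total 14).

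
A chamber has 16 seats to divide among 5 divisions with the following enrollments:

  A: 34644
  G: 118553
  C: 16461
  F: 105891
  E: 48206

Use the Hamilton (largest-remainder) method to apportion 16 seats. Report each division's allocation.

A=2; G=6; C=1; F=5; E=2

Total 323755; standard divisor 323755/16 ≈ 20234.688.
Standard quotas: A 1.7121, G 5.8589, C 0.8135, F 5.2331, E 2.3823.
Lower quotas: A 1, G 5, C 0, F 5, E 2 (sum 13, leaving 3 seats).
Remainders in descending order: G 0.8589, C 0.8135, A 0.7121, E 0.3823, F 0.2331.
Largest remainders: G, C, A receive the extra seats.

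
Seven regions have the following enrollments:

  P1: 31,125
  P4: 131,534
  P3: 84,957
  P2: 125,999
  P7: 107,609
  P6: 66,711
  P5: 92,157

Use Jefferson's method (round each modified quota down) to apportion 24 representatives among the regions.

Standard divisor 640092/24 ≈ 26670.5; standard quotas: P1 1.167, P4 4.932, P3 3.185, P2 4.724, P7 4.035, P6 2.501, P5 3.455.
Rounding down gives 1, 4, 3, 4, 4, 2, 3 = 21 seats, so the divisor must be adjusted.
With modified divisor 22600: modified quotas P1 1.377, P4 5.820, P3 3.759, P2 5.575, P7 4.761, P6 2.952, P5 4.078.
Rounding down: P1 1, P4 5, P3 3, P2 5, P7 4, P6 2, P5 4 (total 24).

P1: 1, P4: 5, P3: 3, P2: 5, P7: 4, P6: 2, P5: 4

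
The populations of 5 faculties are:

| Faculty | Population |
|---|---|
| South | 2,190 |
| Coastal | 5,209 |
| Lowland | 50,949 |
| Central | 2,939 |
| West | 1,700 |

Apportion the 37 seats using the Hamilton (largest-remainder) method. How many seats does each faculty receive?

South 1, Coastal 3, Lowland 30, Central 2, West 1

Standard divisor: 62987 ÷ 37 ≈ 1702.351.
Standard quotas: South 1.2865, Coastal 3.0599, Lowland 29.9286, Central 1.7264, West 0.9986.
Lower quotas: South 1, Coastal 3, Lowland 29, Central 1, West 0 (sum 34, leaving 3 seats).
Remainders in descending order: West 0.9986, Lowland 0.9286, Central 0.7264, South 0.2865, Coastal 0.0599.
The surplus seats go to West, Lowland, Central.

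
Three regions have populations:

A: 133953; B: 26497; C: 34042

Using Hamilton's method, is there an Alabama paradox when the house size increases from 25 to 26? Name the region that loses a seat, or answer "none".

At 25 seats: A 17, B 4, C 4.
At 26 seats: A 18, B 3, C 5.
B drops from 4 to 3.

B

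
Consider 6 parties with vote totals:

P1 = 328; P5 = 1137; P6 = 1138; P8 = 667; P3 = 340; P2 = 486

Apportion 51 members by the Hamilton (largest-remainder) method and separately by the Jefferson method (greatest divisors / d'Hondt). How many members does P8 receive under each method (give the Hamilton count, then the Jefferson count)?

Hamilton: P1 4, P5 14, P6 14, P8 9, P3 4, P2 6.
Jefferson: P1 4, P5 14, P6 15, P8 8, P3 4, P2 6.
P8 gets 9 under Hamilton and 8 under Jefferson.

9 and 8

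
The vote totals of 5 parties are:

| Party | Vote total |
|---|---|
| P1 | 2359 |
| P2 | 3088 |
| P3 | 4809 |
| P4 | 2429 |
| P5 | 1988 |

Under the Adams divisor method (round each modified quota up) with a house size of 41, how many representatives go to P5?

Standard divisor 14673/41 ≈ 357.878; standard quotas: P1 6.592, P2 8.629, P3 13.438, P4 6.787, P5 5.555.
Rounding up gives 7, 9, 14, 7, 6 = 43 seats, so the divisor must be adjusted.
With modified divisor 390: modified quotas P1 6.049, P2 7.918, P3 12.331, P4 6.228, P5 5.097.
Rounding up: P1 7, P2 8, P3 13, P4 7, P5 6 (total 41).
P5 receives 6.

6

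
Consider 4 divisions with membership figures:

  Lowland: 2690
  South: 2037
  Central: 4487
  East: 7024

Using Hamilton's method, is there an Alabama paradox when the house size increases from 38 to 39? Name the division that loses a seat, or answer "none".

At 38 seats: Lowland 6, South 5, Central 11, East 16.
At 39 seats: Lowland 6, South 5, Central 11, East 17.
No division's allocation decreased.

none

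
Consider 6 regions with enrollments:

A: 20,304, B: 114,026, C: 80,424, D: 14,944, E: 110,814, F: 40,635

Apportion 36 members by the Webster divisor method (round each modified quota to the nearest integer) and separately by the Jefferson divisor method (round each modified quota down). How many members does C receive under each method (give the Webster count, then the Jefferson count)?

Webster: A 2, B 11, C 8, D 1, E 10, F 4.
Jefferson: A 2, B 11, C 7, D 1, E 11, F 4.
C gets 8 under Webster and 7 under Jefferson.

8 and 7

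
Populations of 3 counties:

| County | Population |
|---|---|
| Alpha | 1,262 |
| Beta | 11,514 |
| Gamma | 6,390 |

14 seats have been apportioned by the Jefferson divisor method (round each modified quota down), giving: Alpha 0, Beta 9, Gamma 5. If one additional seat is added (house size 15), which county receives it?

Priority for the next seat is population ÷ (current seats + 1).
Priorities: Alpha 1262.000, Beta 1151.400, Gamma 1065.000.
Highest priority: Alpha.

Alpha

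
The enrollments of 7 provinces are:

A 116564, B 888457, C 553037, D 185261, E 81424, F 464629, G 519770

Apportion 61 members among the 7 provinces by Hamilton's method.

A 3, B 19, C 12, D 4, E 2, F 10, G 11

The standard divisor is 2809142/61 ≈ 46051.508.
Standard quotas: A 2.5312, B 19.2927, C 12.0091, D 4.0229, E 1.7681, F 10.0893, G 11.2867.
Lower quotas: A 2, B 19, C 12, D 4, E 1, F 10, G 11 (sum 59, leaving 2 seats).
Remainders in descending order: E 0.7681, A 0.5312, B 0.2927, G 0.2867, F 0.0893, D 0.0229, C 0.0091.
Largest remainders: E, A receive the extra seats.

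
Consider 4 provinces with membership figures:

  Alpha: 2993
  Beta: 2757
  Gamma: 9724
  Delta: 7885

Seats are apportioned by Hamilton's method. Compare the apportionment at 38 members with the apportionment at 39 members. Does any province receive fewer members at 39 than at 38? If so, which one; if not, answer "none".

At 38 seats: Alpha 5, Beta 4, Gamma 16, Delta 13.
At 39 seats: Alpha 5, Beta 5, Gamma 16, Delta 13.
No province's allocation decreased.

none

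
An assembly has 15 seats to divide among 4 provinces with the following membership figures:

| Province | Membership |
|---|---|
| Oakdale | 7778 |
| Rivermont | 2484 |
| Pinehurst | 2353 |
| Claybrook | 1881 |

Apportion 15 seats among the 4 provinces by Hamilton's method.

Oakdale 8, Rivermont 3, Pinehurst 2, Claybrook 2

The standard divisor is 14496/15 ≈ 966.4.
Standard quotas: Oakdale 8.0484, Rivermont 2.5704, Pinehurst 2.4348, Claybrook 1.9464.
Lower quotas: Oakdale 8, Rivermont 2, Pinehurst 2, Claybrook 1 (sum 13, leaving 2 seats).
Remainders in descending order: Claybrook 0.9464, Rivermont 0.5704, Pinehurst 0.4348, Oakdale 0.0484.
Largest remainders: Claybrook, Rivermont receive the extra seats.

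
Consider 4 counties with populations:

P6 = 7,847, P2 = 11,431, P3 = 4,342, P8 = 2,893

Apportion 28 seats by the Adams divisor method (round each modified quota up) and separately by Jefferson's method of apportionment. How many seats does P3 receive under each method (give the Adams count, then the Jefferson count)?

Adams: P6 8, P2 12, P3 5, P8 3.
Jefferson: P6 8, P2 13, P3 4, P8 3.
P3 gets 5 under Adams and 4 under Jefferson.

5 and 4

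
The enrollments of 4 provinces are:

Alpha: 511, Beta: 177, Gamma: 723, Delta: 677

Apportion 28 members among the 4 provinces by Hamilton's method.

Total 2088; standard divisor 2088/28 ≈ 74.571.
Standard quotas: Alpha 6.852, Beta 2.374, Gamma 9.695, Delta 9.079.
Lower quotas: Alpha 6, Beta 2, Gamma 9, Delta 9 (sum 26, leaving 2 seats).
Remainders in descending order: Alpha 0.852, Gamma 0.695, Beta 0.374, Delta 0.079.
The surplus seats go to Alpha, Gamma.

Alpha: 7, Beta: 2, Gamma: 10, Delta: 9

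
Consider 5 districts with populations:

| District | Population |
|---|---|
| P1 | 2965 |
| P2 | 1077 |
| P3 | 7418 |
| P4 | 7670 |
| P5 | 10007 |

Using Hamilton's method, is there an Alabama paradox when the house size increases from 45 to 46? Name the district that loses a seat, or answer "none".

At 45 seats: P1 5, P2 2, P3 11, P4 12, P5 15.
At 46 seats: P1 4, P2 2, P3 12, P4 12, P5 16.
P1 drops from 5 to 4.

P1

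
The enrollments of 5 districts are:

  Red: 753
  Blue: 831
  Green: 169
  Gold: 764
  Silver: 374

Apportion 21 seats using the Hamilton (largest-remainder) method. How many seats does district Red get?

Standard divisor: 2891 ÷ 21 ≈ 137.667.
Standard quotas: Red 5.470, Blue 6.036, Green 1.228, Gold 5.550, Silver 2.717.
Lower quotas: Red 5, Blue 6, Green 1, Gold 5, Silver 2 (sum 19, leaving 2 seats).
Remainders in descending order: Silver 0.717, Gold 0.550, Red 0.470, Green 0.228, Blue 0.036.
Largest remainders: Silver, Gold receive the extra seats.
Red receives 5.

5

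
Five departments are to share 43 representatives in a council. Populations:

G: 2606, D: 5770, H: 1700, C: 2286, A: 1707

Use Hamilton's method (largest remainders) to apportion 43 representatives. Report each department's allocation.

G 8, D 18, H 5, C 7, A 5

The standard divisor is 14069/43 ≈ 327.186.
Standard quotas: G 7.9649, D 17.6352, H 5.1958, C 6.9869, A 5.2172.
Lower quotas: G 7, D 17, H 5, C 6, A 5 (sum 40, leaving 3 seats).
Remainders in descending order: C 0.9869, G 0.9649, D 0.6352, A 0.2172, H 0.1958.
The surplus seats go to C, G, D.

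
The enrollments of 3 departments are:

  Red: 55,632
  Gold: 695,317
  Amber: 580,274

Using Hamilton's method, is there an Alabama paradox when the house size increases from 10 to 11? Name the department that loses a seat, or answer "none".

At 10 seats: Red 1, Gold 5, Amber 4.
At 11 seats: Red 0, Gold 6, Amber 5.
Red drops from 1 to 0.

Red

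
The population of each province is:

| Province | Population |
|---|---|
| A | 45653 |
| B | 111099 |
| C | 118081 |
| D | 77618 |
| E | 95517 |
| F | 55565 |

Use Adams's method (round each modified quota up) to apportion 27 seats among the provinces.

A=3, B=6, C=6, D=4, E=5, F=3

Standard divisor 503533/27 ≈ 18649.37; standard quotas: A 2.448, B 5.957, C 6.332, D 4.162, E 5.122, F 2.979.
Rounding up gives 3, 6, 7, 5, 6, 3 = 30 seats, so the divisor must be adjusted.
With modified divisor 20900: modified quotas A 2.184, B 5.316, C 5.650, D 3.714, E 4.570, F 2.659.
Rounding up: A 3, B 6, C 6, D 4, E 5, F 3 (total 27).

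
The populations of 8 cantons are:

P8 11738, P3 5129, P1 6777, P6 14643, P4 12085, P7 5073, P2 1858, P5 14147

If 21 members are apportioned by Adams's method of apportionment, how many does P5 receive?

4

Standard divisor 71450/21 ≈ 3402.381; standard quotas: P8 3.450, P3 1.507, P1 1.992, P6 4.304, P4 3.552, P7 1.491, P2 0.546, P5 4.158.
Rounding up gives 4, 2, 2, 5, 4, 2, 1, 5 = 25 seats, so the divisor must be adjusted.
With modified divisor 4400: modified quotas P8 2.668, P3 1.166, P1 1.540, P6 3.328, P4 2.747, P7 1.153, P2 0.422, P5 3.215.
Rounding up: P8 3, P3 2, P1 2, P6 4, P4 3, P7 2, P2 1, P5 4 (total 21).
P5 receives 4.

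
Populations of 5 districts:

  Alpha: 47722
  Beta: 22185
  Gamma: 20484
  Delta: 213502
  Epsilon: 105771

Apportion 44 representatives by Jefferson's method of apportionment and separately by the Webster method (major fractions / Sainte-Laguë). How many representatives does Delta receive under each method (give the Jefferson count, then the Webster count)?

Jefferson: Alpha 5, Beta 2, Gamma 2, Delta 24, Epsilon 11.
Webster: Alpha 5, Beta 2, Gamma 2, Delta 23, Epsilon 12.
Delta gets 24 under Jefferson and 23 under Webster.

24 and 23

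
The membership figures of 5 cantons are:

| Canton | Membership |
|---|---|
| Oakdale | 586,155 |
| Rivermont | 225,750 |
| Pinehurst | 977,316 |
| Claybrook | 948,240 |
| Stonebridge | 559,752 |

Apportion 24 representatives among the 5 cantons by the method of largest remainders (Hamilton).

Oakdale 4, Rivermont 2, Pinehurst 7, Claybrook 7, Stonebridge 4

The standard divisor is 3297213/24 ≈ 137383.875.
Standard quotas: Oakdale 4.2665, Rivermont 1.6432, Pinehurst 7.1138, Claybrook 6.9021, Stonebridge 4.0744.
Lower quotas: Oakdale 4, Rivermont 1, Pinehurst 7, Claybrook 6, Stonebridge 4 (sum 22, leaving 2 seats).
Remainders in descending order: Claybrook 0.9021, Rivermont 0.6432, Oakdale 0.2665, Pinehurst 0.1138, Stonebridge 0.0744.
The surplus seats go to Claybrook, Rivermont.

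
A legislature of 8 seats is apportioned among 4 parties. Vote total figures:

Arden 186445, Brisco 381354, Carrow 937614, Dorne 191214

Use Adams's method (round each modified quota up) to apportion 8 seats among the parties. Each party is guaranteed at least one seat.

Standard divisor 1696627/8 ≈ 212078.375; standard quotas: Arden 0.879, Brisco 1.798, Carrow 4.421, Dorne 0.902.
Rounding up gives 1, 2, 5, 1 = 9 seats, so the divisor must be adjusted.
With modified divisor 273500: modified quotas Arden 0.682, Brisco 1.394, Carrow 3.428, Dorne 0.699.
Rounding up: Arden 1, Brisco 2, Carrow 4, Dorne 1 (total 8).

Arden 1, Brisco 2, Carrow 4, Dorne 1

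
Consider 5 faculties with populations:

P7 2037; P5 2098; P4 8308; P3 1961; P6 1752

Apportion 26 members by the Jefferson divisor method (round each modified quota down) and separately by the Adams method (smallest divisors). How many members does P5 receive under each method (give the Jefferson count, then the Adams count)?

Jefferson: P7 3, P5 3, P4 14, P3 3, P6 3.
Adams: P7 3, P5 4, P4 13, P3 3, P6 3.
P5 gets 3 under Jefferson and 4 under Adams.

3 and 4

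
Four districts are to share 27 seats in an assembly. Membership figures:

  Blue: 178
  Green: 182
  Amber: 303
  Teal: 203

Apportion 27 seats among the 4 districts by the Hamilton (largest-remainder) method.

Total 866; standard divisor 866/27 ≈ 32.074.
Standard quotas: Blue 5.550, Green 5.674, Amber 9.447, Teal 6.329.
Lower quotas: Blue 5, Green 5, Amber 9, Teal 6 (sum 25, leaving 2 seats).
Remainders in descending order: Green 0.674, Blue 0.550, Amber 0.447, Teal 0.329.
Largest remainders: Green, Blue receive the extra seats.

Blue 6, Green 6, Amber 9, Teal 6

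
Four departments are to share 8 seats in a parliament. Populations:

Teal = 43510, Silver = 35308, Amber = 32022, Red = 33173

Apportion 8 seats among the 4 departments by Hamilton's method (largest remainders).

Teal: 2; Silver: 2; Amber: 2; Red: 2

Standard divisor: 144013 ÷ 8 ≈ 18001.625.
Standard quotas: Teal 2.4170, Silver 1.9614, Amber 1.7788, Red 1.8428.
Lower quotas: Teal 2, Silver 1, Amber 1, Red 1 (sum 5, leaving 3 seats).
Remainders in descending order: Silver 0.9614, Red 0.8428, Amber 0.7788, Teal 0.4170.
Largest remainders: Silver, Red, Amber receive the extra seats.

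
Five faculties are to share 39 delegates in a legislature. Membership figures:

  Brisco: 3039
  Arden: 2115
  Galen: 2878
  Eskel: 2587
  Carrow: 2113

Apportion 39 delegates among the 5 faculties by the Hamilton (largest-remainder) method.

Standard divisor: 12732 ÷ 39 ≈ 326.462.
Standard quotas: Brisco 9.309, Arden 6.479, Galen 8.816, Eskel 7.924, Carrow 6.472.
Lower quotas: Brisco 9, Arden 6, Galen 8, Eskel 7, Carrow 6 (sum 36, leaving 3 seats).
Remainders in descending order: Eskel 0.924, Galen 0.816, Arden 0.479, Carrow 0.472, Brisco 0.309.
The surplus seats go to Eskel, Galen, Arden.

Brisco 9, Arden 7, Galen 9, Eskel 8, Carrow 6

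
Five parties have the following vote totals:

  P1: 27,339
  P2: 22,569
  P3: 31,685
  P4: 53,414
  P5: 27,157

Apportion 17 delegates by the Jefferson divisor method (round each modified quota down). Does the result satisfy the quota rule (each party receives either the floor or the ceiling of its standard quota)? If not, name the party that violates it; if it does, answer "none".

Standard quotas: P1 2.866, P2 2.366, P3 3.322, P4 5.600, P5 2.847.
Jefferson allocation: P1 3, P2 2, P3 3, P4 6, P5 3.
Every allocation lies between the lower and upper quota.

none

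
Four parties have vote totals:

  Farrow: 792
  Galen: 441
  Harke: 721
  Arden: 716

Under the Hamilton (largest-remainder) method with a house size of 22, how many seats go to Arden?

6

The standard divisor is 2670/22 ≈ 121.364.
Standard quotas: Farrow 6.526, Galen 3.634, Harke 5.941, Arden 5.900.
Lower quotas: Farrow 6, Galen 3, Harke 5, Arden 5 (sum 19, leaving 3 seats).
Remainders in descending order: Harke 0.941, Arden 0.900, Galen 0.634, Farrow 0.526.
The surplus seats go to Harke, Arden, Galen.
Arden receives 6.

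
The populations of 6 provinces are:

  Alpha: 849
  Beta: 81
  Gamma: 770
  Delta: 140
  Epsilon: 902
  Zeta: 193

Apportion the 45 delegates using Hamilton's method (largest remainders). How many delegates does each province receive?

The standard divisor is 2935/45 ≈ 65.222.
Standard quotas: Alpha 13.017, Beta 1.242, Gamma 11.806, Delta 2.147, Epsilon 13.830, Zeta 2.959.
Lower quotas: Alpha 13, Beta 1, Gamma 11, Delta 2, Epsilon 13, Zeta 2 (sum 42, leaving 3 seats).
Remainders in descending order: Zeta 0.959, Epsilon 0.830, Gamma 0.806, Beta 0.242, Delta 0.147, Alpha 0.017.
Largest remainders: Zeta, Epsilon, Gamma receive the extra seats.

Alpha 13, Beta 1, Gamma 12, Delta 2, Epsilon 14, Zeta 3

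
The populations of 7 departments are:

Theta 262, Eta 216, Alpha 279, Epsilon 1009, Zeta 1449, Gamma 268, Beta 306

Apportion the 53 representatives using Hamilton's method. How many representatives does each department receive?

Theta 4, Eta 3, Alpha 4, Epsilon 14, Zeta 20, Gamma 4, Beta 4

Standard divisor: 3789 ÷ 53 ≈ 71.491.
Standard quotas: Theta 3.665, Eta 3.021, Alpha 3.903, Epsilon 14.114, Zeta 20.268, Gamma 3.749, Beta 4.280.
Lower quotas: Theta 3, Eta 3, Alpha 3, Epsilon 14, Zeta 20, Gamma 3, Beta 4 (sum 50, leaving 3 seats).
Remainders in descending order: Alpha 0.903, Gamma 0.749, Theta 0.665, Beta 0.280, Zeta 0.268, Epsilon 0.114, Eta 0.021.
The surplus seats go to Alpha, Gamma, Theta.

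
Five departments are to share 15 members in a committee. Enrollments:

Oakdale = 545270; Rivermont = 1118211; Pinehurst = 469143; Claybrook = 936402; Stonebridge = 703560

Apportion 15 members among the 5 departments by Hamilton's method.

Oakdale 2, Rivermont 4, Pinehurst 2, Claybrook 4, Stonebridge 3

Standard divisor: 3772586 ÷ 15 ≈ 251505.733.
Standard quotas: Oakdale 2.1680, Rivermont 4.4461, Pinehurst 1.8653, Claybrook 3.7232, Stonebridge 2.7974.
Lower quotas: Oakdale 2, Rivermont 4, Pinehurst 1, Claybrook 3, Stonebridge 2 (sum 12, leaving 3 seats).
Remainders in descending order: Pinehurst 0.8653, Stonebridge 0.7974, Claybrook 0.7232, Rivermont 0.4461, Oakdale 0.1680.
Largest remainders: Pinehurst, Stonebridge, Claybrook receive the extra seats.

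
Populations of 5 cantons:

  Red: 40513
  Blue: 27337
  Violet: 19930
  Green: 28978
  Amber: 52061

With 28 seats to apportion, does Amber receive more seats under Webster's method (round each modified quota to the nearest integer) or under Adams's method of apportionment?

Webster

Webster: Red 7, Blue 4, Violet 3, Green 5, Amber 9.
Adams: Red 7, Blue 5, Violet 3, Green 5, Amber 8.
Amber gets 9 under Webster and 8 under Adams.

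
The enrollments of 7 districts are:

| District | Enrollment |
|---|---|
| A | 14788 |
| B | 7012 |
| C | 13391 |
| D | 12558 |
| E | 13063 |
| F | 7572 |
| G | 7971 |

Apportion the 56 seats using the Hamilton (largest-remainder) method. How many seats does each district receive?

A 11; B 5; C 10; D 9; E 10; F 5; G 6

Total 76355; standard divisor 76355/56 ≈ 1363.482.
Standard quotas: A 10.8458, B 5.1427, C 9.8212, D 9.2102, E 9.5806, F 5.5534, G 5.8461.
Lower quotas: A 10, B 5, C 9, D 9, E 9, F 5, G 5 (sum 52, leaving 4 seats).
Remainders in descending order: G 0.8461, A 0.8458, C 0.8212, E 0.5806, F 0.5534, D 0.2102, B 0.1427.
The surplus seats go to G, A, C, E.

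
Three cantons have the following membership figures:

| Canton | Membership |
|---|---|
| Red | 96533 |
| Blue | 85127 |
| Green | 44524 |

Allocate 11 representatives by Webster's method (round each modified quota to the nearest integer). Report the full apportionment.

Red 5; Blue 4; Green 2

Standard divisor 226184/11 ≈ 20562.182; standard quotas: Red 4.695, Blue 4.140, Green 2.165.
Rounding to the nearest integer gives Red 5, Blue 4, Green 2 — total 11, matching the house size, so no adjustment is needed.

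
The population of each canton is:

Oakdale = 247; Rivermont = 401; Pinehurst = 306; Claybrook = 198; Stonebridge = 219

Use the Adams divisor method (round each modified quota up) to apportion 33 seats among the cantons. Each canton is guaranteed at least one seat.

Standard divisor 1371/33 ≈ 41.545; standard quotas: Oakdale 5.945, Rivermont 9.652, Pinehurst 7.365, Claybrook 4.766, Stonebridge 5.271.
Rounding up gives 6, 10, 8, 5, 6 = 35 seats, so the divisor must be adjusted.
With modified divisor 44: modified quotas Oakdale 5.614, Rivermont 9.114, Pinehurst 6.955, Claybrook 4.500, Stonebridge 4.977.
Rounding up: Oakdale 6, Rivermont 10, Pinehurst 7, Claybrook 5, Stonebridge 5 (total 33).

Oakdale: 6, Rivermont: 10, Pinehurst: 7, Claybrook: 5, Stonebridge: 5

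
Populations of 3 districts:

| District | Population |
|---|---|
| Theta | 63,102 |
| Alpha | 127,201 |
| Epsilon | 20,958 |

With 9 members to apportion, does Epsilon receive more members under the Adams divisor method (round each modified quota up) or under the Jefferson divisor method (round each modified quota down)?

Adams: Theta 3, Alpha 5, Epsilon 1.
Jefferson: Theta 3, Alpha 6, Epsilon 0.
Epsilon gets 1 under Adams and 0 under Jefferson.

Adams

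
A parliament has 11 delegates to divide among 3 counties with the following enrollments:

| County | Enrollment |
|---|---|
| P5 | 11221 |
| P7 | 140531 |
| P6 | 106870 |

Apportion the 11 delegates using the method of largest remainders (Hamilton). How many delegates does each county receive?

Standard divisor: 258622 ÷ 11 ≈ 23511.091.
Standard quotas: P5 0.4773, P7 5.9772, P6 4.5455.
Lower quotas: P5 0, P7 5, P6 4 (sum 9, leaving 2 seats).
Remainders in descending order: P7 0.9772, P6 0.5455, P5 0.4773.
The surplus seats go to P7, P6.

P5: 0; P7: 6; P6: 5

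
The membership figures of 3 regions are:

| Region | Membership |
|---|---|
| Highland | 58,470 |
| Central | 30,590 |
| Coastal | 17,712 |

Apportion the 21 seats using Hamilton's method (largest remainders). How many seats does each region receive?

Highland 12, Central 6, Coastal 3

The standard divisor is 106772/21 ≈ 5084.381.
Standard quotas: Highland 11.4999, Central 6.0165, Coastal 3.4836.
Lower quotas: Highland 11, Central 6, Coastal 3 (sum 20, leaving 1 seat).
Remainders in descending order: Highland 0.4999, Coastal 0.4836, Central 0.0165.
The surplus seat goes to Highland.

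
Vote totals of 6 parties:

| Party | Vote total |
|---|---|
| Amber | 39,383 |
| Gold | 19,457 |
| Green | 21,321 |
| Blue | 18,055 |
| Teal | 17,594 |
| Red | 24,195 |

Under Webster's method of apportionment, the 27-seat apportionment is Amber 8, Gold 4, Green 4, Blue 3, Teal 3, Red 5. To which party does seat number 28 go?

Blue

Priority for the next seat is population ÷ (current seats + 0.5).
Priorities: Amber 4633.294, Gold 4323.778, Green 4738.000, Blue 5158.571, Teal 5026.857, Red 4399.091.
Highest priority: Blue.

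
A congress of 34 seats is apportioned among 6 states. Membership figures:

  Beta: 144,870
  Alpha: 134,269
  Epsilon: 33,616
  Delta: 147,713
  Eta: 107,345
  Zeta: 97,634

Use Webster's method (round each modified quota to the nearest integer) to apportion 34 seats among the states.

Beta: 7, Alpha: 7, Epsilon: 2, Delta: 8, Eta: 5, Zeta: 5

Standard divisor 665447/34 ≈ 19571.971; standard quotas: Beta 7.402, Alpha 6.860, Epsilon 1.718, Delta 7.547, Eta 5.485, Zeta 4.988.
Rounding to the nearest integer gives Beta 7, Alpha 7, Epsilon 2, Delta 8, Eta 5, Zeta 5 — total 34, matching the house size, so no adjustment is needed.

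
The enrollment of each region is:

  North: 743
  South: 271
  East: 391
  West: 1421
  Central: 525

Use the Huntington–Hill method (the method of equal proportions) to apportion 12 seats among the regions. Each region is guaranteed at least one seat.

North 3, South 1, East 1, West 5, Central 2

With divisor 290: modified quotas North 2.562, South 0.934, East 1.348, West 4.900, Central 1.810.
Geometric-mean thresholds: North √(2·3)=2.449, South (min 1), East √(1·2)=1.414, West √(4·5)=4.472, Central √(1·2)=1.414.
Each quota rounded against its threshold gives North 3, South 1, East 1, West 5, Central 2 (total 12).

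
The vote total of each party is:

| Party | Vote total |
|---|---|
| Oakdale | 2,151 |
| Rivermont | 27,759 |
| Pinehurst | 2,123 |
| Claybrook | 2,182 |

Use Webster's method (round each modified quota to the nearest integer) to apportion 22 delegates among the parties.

Standard divisor 34215/22 ≈ 1555.227; standard quotas: Oakdale 1.383, Rivermont 17.849, Pinehurst 1.365, Claybrook 1.403.
Rounding to the nearest integer gives 1, 18, 1, 1 = 21 seats, so the divisor must be adjusted.
With modified divisor 1480: modified quotas Oakdale 1.453, Rivermont 18.756, Pinehurst 1.434, Claybrook 1.474.
Rounding to the nearest integer: Oakdale 1, Rivermont 19, Pinehurst 1, Claybrook 1 (total 22).

Oakdale 1; Rivermont 19; Pinehurst 1; Claybrook 1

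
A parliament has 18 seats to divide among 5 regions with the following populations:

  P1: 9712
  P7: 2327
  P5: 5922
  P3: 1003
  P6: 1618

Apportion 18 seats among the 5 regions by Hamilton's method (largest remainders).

P1=9, P7=2, P5=5, P3=1, P6=1

The standard divisor is 20582/18 ≈ 1143.444.
Standard quotas: P1 8.4936, P7 2.0351, P5 5.1791, P3 0.8772, P6 1.4150.
Lower quotas: P1 8, P7 2, P5 5, P3 0, P6 1 (sum 16, leaving 2 seats).
Remainders in descending order: P3 0.8772, P1 0.4936, P6 0.4150, P5 0.1791, P7 0.0351.
Largest remainders: P3, P1 receive the extra seats.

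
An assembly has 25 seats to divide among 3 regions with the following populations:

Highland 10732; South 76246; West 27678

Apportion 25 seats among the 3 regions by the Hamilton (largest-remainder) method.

Highland 2; South 17; West 6

The standard divisor is 114656/25 ≈ 4586.24.
Standard quotas: Highland 2.3400, South 16.6249, West 6.0350.
Lower quotas: Highland 2, South 16, West 6 (sum 24, leaving 1 seat).
Remainders in descending order: South 0.6249, Highland 0.3400, West 0.0350.
Largest remainder: South receives the extra seat.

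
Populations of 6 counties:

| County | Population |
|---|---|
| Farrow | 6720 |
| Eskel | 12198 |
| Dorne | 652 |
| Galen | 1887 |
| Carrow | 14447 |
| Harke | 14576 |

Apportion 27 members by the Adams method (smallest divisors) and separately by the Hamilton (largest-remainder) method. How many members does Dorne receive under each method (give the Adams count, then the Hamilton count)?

Adams: Farrow 4, Eskel 6, Dorne 1, Galen 1, Carrow 7, Harke 8.
Hamilton: Farrow 4, Eskel 6, Dorne 0, Galen 1, Carrow 8, Harke 8.
Dorne gets 1 under Adams and 0 under Hamilton.

1 and 0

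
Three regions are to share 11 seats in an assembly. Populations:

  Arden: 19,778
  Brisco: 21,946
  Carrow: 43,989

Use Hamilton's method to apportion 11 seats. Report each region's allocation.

The standard divisor is 85713/11 ≈ 7792.091.
Standard quotas: Arden 2.5382, Brisco 2.8164, Carrow 5.6453.
Lower quotas: Arden 2, Brisco 2, Carrow 5 (sum 9, leaving 2 seats).
Remainders in descending order: Brisco 0.8164, Carrow 0.6453, Arden 0.5382.
The surplus seats go to Brisco, Carrow.

Arden 2, Brisco 3, Carrow 6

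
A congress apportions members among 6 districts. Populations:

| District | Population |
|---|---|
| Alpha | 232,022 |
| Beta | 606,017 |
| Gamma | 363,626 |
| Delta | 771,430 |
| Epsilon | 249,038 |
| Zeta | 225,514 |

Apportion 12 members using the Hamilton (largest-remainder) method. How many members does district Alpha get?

The standard divisor is 2447647/12 ≈ 203970.583.
Standard quotas: Alpha 1.1375, Beta 2.9711, Gamma 1.7827, Delta 3.7821, Epsilon 1.2210, Zeta 1.1056.
Lower quotas: Alpha 1, Beta 2, Gamma 1, Delta 3, Epsilon 1, Zeta 1 (sum 9, leaving 3 seats).
Remainders in descending order: Beta 0.9711, Gamma 0.7827, Delta 0.7821, Epsilon 0.2210, Alpha 0.1375, Zeta 0.1056.
The surplus seats go to Beta, Gamma, Delta.
Alpha receives 1.

1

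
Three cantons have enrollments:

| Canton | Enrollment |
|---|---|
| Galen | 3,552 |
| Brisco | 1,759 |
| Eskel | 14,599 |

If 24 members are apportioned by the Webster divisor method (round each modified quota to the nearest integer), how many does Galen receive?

Standard divisor 19910/24 ≈ 829.583; standard quotas: Galen 4.282, Brisco 2.120, Eskel 17.598.
Rounding to the nearest integer gives Galen 4, Brisco 2, Eskel 18 — total 24, matching the house size, so no adjustment is needed.
Galen receives 4.

4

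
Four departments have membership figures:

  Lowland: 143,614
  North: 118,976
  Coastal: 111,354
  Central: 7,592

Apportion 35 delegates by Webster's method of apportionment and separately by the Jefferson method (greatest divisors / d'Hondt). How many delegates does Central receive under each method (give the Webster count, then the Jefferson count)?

Webster: Lowland 13, North 11, Coastal 10, Central 1.
Jefferson: Lowland 14, North 11, Coastal 10, Central 0.
Central gets 1 under Webster and 0 under Jefferson.

1 and 0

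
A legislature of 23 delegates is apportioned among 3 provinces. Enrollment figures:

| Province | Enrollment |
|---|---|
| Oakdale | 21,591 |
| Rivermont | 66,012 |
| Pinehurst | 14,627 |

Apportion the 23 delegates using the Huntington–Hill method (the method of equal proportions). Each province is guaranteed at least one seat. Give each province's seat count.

Oakdale=5, Rivermont=15, Pinehurst=3

With divisor 4408: modified quotas Oakdale 4.898, Rivermont 14.975, Pinehurst 3.318.
Geometric-mean thresholds: Oakdale √(4·5)=4.472, Rivermont √(14·15)=14.491, Pinehurst √(3·4)=3.464.
Each quota rounded against its threshold gives Oakdale 5, Rivermont 15, Pinehurst 3 (total 23).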